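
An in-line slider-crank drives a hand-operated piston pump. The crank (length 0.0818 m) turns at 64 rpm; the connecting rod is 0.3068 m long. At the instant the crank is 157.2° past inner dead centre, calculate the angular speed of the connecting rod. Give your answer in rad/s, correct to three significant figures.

ω = 6.702 rad/s (converted from 64 rpm).
The rod makes angle φ with the slider axis where L sinφ = r sinθ; differentiating, L cosφ·φ̇ = r ω cosθ.
L cosφ = √(L² − r² sin²θ) = 0.30516 m.
|ω_rod| = r ω |cosθ| / √(L² − r² sin²θ) = 0.0818·6.702·0.92186/0.30516 = 1.6562 rad/s.

1.66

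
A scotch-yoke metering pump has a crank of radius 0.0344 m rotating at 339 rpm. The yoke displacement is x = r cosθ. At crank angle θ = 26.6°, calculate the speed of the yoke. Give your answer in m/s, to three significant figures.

0.547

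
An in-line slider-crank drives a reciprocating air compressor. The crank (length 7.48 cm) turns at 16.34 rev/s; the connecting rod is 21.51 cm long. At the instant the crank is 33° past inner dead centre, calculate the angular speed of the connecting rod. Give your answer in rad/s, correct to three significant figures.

ω = 102.7 rad/s (converted from 16.34 rev/s).
The rod makes angle φ with the slider axis where L sinφ = r sinθ; differentiating, L cosφ·φ̇ = r ω cosθ.
L cosφ = √(L² − r² sin²θ) = 0.21121 m.
|ω_rod| = r ω |cosθ| / √(L² − r² sin²θ) = 0.0748·102.7·0.83867/0.21121 = 30.494 rad/s.

30.5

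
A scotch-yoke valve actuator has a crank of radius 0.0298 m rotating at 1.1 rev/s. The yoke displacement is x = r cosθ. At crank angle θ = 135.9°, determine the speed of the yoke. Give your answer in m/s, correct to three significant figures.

0.143

ω = 6.912 rad/s (from 1.1 rev/s).
x = r cosθ ⇒ ẋ = −rω sinθ.
|v| = rω|sinθ| = 0.0298·6.912·|sin 135.9°| = 0.14333 m/s.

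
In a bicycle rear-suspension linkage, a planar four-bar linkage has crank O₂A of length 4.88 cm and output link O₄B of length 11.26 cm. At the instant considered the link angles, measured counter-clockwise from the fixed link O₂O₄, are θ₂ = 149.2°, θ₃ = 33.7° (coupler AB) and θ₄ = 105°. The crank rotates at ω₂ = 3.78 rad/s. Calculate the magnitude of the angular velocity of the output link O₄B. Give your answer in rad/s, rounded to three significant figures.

ω₂ = 3.78 rad/s
Differentiating the loop-closure r₂e^{iθ₂}+r₃e^{iθ₃}=r₁+r₄e^{iθ₄} gives r₂ω₂e^{iθ₂}+r₃ω₃e^{iθ₃}=r₄ω₄e^{iθ₄}.
Eliminating the other unknown: ω₄ = r₂ω₂ sin(θ₂−θ₃) / [r₄ sin(θ₄−θ₃)].
Numerator sine = +0.90259; denominator sine = +0.94721.
Result = 0.0488·3.78·(+0.90259) / (0.1126·(+0.94721)) = +1.561 rad/s; magnitude 1.561 rad/s.

1.56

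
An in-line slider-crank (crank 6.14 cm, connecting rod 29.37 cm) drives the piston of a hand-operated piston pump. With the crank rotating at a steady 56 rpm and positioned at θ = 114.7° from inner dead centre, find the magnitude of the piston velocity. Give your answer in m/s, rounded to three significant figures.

ω = 2π·56/60 = 5.864 rad/s
For an in-line slider-crank, x = r cosθ + √(L² − r² sin²θ), so v = −rω sinθ·[1 + r cosθ/√(L² − r² sin²θ)].
With r = 0.0614 m, L = 0.2937 m, θ = 114.7°: √(L² − r² sin²θ) = 0.28835 m.
v = −0.0614·5.864·0.90851·[1 + 0.0614·-0.41787/0.28835] = -0.29802 m/s.
|v| = 0.29802 m/s.

0.298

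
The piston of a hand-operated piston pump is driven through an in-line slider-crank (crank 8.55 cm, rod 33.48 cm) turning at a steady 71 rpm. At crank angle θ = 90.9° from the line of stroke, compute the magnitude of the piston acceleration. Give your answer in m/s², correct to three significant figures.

1.32

ω = 2π·71/60 = 7.435 rad/s
x(θ) = r cosθ + √(L² − r² sin²θ); with ω constant, a = ω²·d²x/dθ².
d²x/dθ² = −r cosθ − r²(cos2θ)/√u − r⁴ sin²2θ/(4u^{3/2}),  u = L² − r² sin²θ = 0.104783 m².
Substituting r = 0.0855 m, L = 0.3348 m, θ = 90.9°: d²x/dθ² = +0.023915 m.
a = ω²·d²x/dθ² = (7.435)²·(+0.023915) = +1.322 m/s²;  |a| = 1.322 m/s².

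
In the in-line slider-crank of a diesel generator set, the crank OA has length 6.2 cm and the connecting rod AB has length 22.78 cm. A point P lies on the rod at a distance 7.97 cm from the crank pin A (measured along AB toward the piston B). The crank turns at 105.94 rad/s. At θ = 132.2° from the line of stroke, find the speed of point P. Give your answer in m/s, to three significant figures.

5.38

ω = 105.9 rad/s.  Crank-pin speed |V_A| = rω = 6.5683 m/s, perpendicular to OA.
Rod angle: sinφ = −(r/L) sinθ ⇒ φ = -11.632°; ω_rod = −rω cosθ/√(L²−r²sin²θ) = +19.774 rad/s.
V_P = V_A + ω_rod × AP, with AP = 0.0797 m along the rod.
Components: V_Px = −rω sinθ − a·ω_rod·sinφ = -4.5481 m/s;  V_Py = rω cosθ + a·ω_rod·cosφ = -2.8684 m/s.
|V_P| = √(V_Px² + V_Py²) = 5.377 m/s.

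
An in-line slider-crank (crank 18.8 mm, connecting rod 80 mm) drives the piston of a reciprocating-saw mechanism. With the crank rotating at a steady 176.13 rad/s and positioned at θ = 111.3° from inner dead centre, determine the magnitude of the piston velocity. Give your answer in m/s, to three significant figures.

2.82

ω = 176.1 rad/s
For an in-line slider-crank, x = r cosθ + √(L² − r² sin²θ), so v = −rω sinθ·[1 + r cosθ/√(L² − r² sin²θ)].
With r = 0.0188 m, L = 0.08 m, θ = 111.3°: √(L² − r² sin²θ) = 0.078059 m.
v = −0.0188·176.1·0.93169·[1 + 0.0188·-0.36325/0.078059] = -2.8152 m/s.
|v| = 2.8152 m/s.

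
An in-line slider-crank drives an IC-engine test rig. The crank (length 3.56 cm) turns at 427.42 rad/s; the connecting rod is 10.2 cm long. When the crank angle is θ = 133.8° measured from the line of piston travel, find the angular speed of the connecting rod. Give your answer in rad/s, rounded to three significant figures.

ω = 427.4 rad/s
The rod makes angle φ with the slider axis where L sinφ = r sinθ; differentiating, L cosφ·φ̇ = r ω cosθ.
L cosφ = √(L² − r² sin²θ) = 0.098711 m.
|ω_rod| = r ω |cosθ| / √(L² − r² sin²θ) = 0.0356·427.4·0.69214/0.098711 = 106.69 rad/s.

107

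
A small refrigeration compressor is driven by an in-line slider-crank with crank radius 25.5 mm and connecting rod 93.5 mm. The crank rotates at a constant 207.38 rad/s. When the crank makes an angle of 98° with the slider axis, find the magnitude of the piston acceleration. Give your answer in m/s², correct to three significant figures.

451

ω = 207.4 rad/s
x(θ) = r cosθ + √(L² − r² sin²θ); with ω constant, a = ω²·d²x/dθ².
d²x/dθ² = −r cosθ − r²(cos2θ)/√u − r⁴ sin²2θ/(4u^{3/2}),  u = L² − r² sin²θ = 0.00810459 m².
Substituting r = 0.0255 m, L = 0.0935 m, θ = 98°: d²x/dθ² = +0.010481 m.
a = ω²·d²x/dθ² = (207.4)²·(+0.010481) = +450.75 m/s²;  |a| = 450.75 m/s².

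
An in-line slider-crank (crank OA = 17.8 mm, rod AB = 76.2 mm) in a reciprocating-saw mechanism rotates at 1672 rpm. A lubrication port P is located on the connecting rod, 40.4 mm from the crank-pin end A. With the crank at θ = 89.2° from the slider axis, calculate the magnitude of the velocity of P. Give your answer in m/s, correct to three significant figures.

3.12

ω = 175.1 rad/s.  Crank-pin speed |V_A| = rω = 3.1166 m/s, perpendicular to OA.
Rod angle: sinφ = −(r/L) sinθ ⇒ φ = -13.508°; ω_rod = −rω cosθ/√(L²−r²sin²θ) = -0.58731 rad/s.
V_P = V_A + ω_rod × AP, with AP = 0.0404 m along the rod.
Components: V_Px = −rω sinθ − a·ω_rod·sinφ = -3.1219 m/s;  V_Py = rω cosθ + a·ω_rod·cosφ = +0.020444 m/s.
|V_P| = √(V_Px² + V_Py²) = 3.1219 m/s.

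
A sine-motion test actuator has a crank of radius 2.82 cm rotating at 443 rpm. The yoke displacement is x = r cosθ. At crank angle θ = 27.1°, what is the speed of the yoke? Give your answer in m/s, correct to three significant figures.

ω = 46.39 rad/s (from 443 rpm).
x = r cosθ ⇒ ẋ = −rω sinθ.
|v| = rω|sinθ| = 0.0282·46.39·|sin 27.1°| = 0.59595 m/s.

0.596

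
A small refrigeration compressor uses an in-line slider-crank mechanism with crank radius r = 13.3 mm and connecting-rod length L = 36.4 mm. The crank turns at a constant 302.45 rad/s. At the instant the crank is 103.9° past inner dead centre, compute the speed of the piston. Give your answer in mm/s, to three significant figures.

3540

ω = 302.4 rad/s
For an in-line slider-crank, x = r cosθ + √(L² − r² sin²θ), so v = −rω sinθ·[1 + r cosθ/√(L² − r² sin²θ)].
With r = 0.0133 m, L = 0.0364 m, θ = 103.9°: √(L² − r² sin²θ) = 0.034033 m.
v = −0.0133·302.4·0.97072·[1 + 0.0133·-0.24023/0.034033] = -3.5382 m/s.
|v| = 3.5382 m/s = 3538.2 mm/s.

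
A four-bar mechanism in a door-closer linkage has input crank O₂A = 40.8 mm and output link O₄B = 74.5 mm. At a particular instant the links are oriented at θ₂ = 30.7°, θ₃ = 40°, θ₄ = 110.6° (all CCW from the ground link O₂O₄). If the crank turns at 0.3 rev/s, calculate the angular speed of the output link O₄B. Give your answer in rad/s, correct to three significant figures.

ω₂ = 1.885 rad/s (from 0.3 rev/s).
Differentiating the loop-closure r₂e^{iθ₂}+r₃e^{iθ₃}=r₁+r₄e^{iθ₄} gives r₂ω₂e^{iθ₂}+r₃ω₃e^{iθ₃}=r₄ω₄e^{iθ₄}.
Eliminating the other unknown: ω₄ = r₂ω₂ sin(θ₂−θ₃) / [r₄ sin(θ₄−θ₃)].
Numerator sine = -0.16160; denominator sine = +0.94322.
Result = 0.0408·1.885·(-0.16160) / (0.0745·(+0.94322)) = -0.17687 rad/s; magnitude 0.17687 rad/s.

0.177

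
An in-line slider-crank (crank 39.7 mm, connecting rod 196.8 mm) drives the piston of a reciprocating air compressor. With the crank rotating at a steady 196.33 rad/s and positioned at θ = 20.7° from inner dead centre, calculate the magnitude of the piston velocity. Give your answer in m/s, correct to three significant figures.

ω = 196.3 rad/s
For an in-line slider-crank, x = r cosθ + √(L² − r² sin²θ), so v = −rω sinθ·[1 + r cosθ/√(L² − r² sin²θ)].
With r = 0.0397 m, L = 0.1968 m, θ = 20.7°: √(L² − r² sin²θ) = 0.1963 m.
v = −0.0397·196.3·0.35347·[1 + 0.0397·0.93544/0.1963] = -3.2763 m/s.
|v| = 3.2763 m/s.

3.28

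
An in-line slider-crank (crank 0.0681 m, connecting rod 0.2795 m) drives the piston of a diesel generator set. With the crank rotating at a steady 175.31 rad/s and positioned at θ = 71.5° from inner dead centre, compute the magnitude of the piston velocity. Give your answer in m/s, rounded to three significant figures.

ω = 175.3 rad/s
For an in-line slider-crank, x = r cosθ + √(L² − r² sin²θ), so v = −rω sinθ·[1 + r cosθ/√(L² − r² sin²θ)].
With r = 0.0681 m, L = 0.2795 m, θ = 71.5°: √(L² − r² sin²θ) = 0.27194 m.
v = −0.0681·175.3·0.94832·[1 + 0.0681·0.31730/0.27194] = -12.221 m/s.
|v| = 12.221 m/s.

12.2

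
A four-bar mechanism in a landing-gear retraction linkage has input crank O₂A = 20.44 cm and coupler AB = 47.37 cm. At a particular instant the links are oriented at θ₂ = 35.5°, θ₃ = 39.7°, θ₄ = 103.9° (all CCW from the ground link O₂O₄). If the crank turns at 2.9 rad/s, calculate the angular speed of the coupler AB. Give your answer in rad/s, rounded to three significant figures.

1.29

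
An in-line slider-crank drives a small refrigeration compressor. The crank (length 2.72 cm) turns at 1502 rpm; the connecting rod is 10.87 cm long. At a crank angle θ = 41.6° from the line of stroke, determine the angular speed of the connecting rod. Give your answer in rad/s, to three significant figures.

29.8

ω = 157.3 rad/s (converted from 1502 rpm).
The rod makes angle φ with the slider axis where L sinφ = r sinθ; differentiating, L cosφ·φ̇ = r ω cosθ.
L cosφ = √(L² − r² sin²θ) = 0.10719 m.
|ω_rod| = r ω |cosθ| / √(L² − r² sin²θ) = 0.0272·157.3·0.74780/0.10719 = 29.847 rad/s.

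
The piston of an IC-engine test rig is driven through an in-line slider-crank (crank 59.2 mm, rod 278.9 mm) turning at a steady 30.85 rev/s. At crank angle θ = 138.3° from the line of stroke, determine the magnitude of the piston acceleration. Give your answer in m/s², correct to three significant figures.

1600

ω = 2π·30.9 = 193.8 rad/s
x(θ) = r cosθ + √(L² − r² sin²θ); with ω constant, a = ω²·d²x/dθ².
d²x/dθ² = −r cosθ − r²(cos2θ)/√u − r⁴ sin²2θ/(4u^{3/2}),  u = L² − r² sin²θ = 0.0762343 m².
Substituting r = 0.0592 m, L = 0.2789 m, θ = 138.3°: d²x/dθ² = +0.042598 m.
a = ω²·d²x/dθ² = (193.8)²·(+0.042598) = +1600.5 m/s²;  |a| = 1600.5 m/s².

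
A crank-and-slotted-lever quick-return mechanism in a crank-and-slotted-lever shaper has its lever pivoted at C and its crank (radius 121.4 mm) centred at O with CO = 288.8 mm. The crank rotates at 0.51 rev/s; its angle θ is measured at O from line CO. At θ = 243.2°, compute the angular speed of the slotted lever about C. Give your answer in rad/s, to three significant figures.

ω = 3.204 rad/s (from 0.51 rev/s).
Crank pin A relative to C: A = (d + r cosθ, r sinθ); lever angle φ = atan2(r sinθ, d + r cosθ).
Differentiating tanφ: φ̇ = rω(d cosθ + r)/(d² + r² + 2dr cosθ).
d² + r² + 2dr cosθ = |CA|² = 0.0665276 m²;  d cosθ + r = -0.0088134 m.
|ω_lever| = |0.1214·3.204·-0.0088134| / 0.0665276 = 0.051536 rad/s.

0.0515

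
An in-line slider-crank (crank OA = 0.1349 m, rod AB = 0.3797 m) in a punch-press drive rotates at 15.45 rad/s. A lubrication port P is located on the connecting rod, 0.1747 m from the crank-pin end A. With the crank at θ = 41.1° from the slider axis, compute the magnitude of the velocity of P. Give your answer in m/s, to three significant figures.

1.76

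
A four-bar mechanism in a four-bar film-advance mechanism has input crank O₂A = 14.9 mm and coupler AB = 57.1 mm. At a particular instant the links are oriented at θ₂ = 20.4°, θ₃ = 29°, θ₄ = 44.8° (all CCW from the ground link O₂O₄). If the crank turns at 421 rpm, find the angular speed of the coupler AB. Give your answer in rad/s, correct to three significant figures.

ω₂ = 44.09 rad/s (from 421 rpm).
Differentiating the loop-closure r₂e^{iθ₂}+r₃e^{iθ₃}=r₁+r₄e^{iθ₄} gives r₂ω₂e^{iθ₂}+r₃ω₃e^{iθ₃}=r₄ω₄e^{iθ₄}.
Eliminating the other unknown: ω₃ = r₂ω₂ sin(θ₄−θ₂) / [r₃ sin(θ₃−θ₄)].
Numerator sine = +0.41310; denominator sine = -0.27228.
Result = 0.0149·44.09·(+0.41310) / (0.0571·(-0.27228)) = -17.454 rad/s; magnitude 17.454 rad/s.

17.5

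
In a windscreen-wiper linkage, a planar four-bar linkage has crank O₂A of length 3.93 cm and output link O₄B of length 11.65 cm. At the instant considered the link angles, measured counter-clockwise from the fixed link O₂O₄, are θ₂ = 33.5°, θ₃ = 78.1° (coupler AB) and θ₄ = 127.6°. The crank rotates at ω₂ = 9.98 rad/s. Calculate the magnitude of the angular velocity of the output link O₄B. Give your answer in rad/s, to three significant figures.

3.11

ω₂ = 9.98 rad/s
Differentiating the loop-closure r₂e^{iθ₂}+r₃e^{iθ₃}=r₁+r₄e^{iθ₄} gives r₂ω₂e^{iθ₂}+r₃ω₃e^{iθ₃}=r₄ω₄e^{iθ₄}.
Eliminating the other unknown: ω₄ = r₂ω₂ sin(θ₂−θ₃) / [r₄ sin(θ₄−θ₃)].
Numerator sine = -0.70215; denominator sine = +0.76041.
Result = 0.0393·9.98·(-0.70215) / (0.1165·(+0.76041)) = -3.1087 rad/s; magnitude 3.1087 rad/s.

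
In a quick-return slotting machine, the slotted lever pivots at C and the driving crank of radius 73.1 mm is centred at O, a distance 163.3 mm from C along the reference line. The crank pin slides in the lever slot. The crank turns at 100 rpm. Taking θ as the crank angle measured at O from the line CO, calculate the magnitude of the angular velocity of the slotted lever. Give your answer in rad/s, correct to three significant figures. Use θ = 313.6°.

2.93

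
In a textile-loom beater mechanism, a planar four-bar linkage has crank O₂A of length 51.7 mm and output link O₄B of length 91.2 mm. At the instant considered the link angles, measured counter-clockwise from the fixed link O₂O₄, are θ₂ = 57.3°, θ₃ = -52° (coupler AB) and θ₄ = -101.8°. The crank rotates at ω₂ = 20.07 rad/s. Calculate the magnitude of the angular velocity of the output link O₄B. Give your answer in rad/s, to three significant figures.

ω₂ = 20.07 rad/s
Differentiating the loop-closure r₂e^{iθ₂}+r₃e^{iθ₃}=r₁+r₄e^{iθ₄} gives r₂ω₂e^{iθ₂}+r₃ω₃e^{iθ₃}=r₄ω₄e^{iθ₄}.
Eliminating the other unknown: ω₄ = r₂ω₂ sin(θ₂−θ₃) / [r₄ sin(θ₄−θ₃)].
Numerator sine = +0.94380; denominator sine = -0.76380.
Result = 0.0517·20.07·(+0.94380) / (0.0912·(-0.76380)) = -14.059 rad/s; magnitude 14.059 rad/s.

14.1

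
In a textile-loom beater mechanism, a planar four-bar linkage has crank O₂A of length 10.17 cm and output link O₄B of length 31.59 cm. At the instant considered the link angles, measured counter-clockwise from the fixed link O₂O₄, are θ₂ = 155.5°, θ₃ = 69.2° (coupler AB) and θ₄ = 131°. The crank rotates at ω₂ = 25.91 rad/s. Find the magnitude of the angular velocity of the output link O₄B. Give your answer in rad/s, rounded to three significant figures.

ω₂ = 25.91 rad/s
Differentiating the loop-closure r₂e^{iθ₂}+r₃e^{iθ₃}=r₁+r₄e^{iθ₄} gives r₂ω₂e^{iθ₂}+r₃ω₃e^{iθ₃}=r₄ω₄e^{iθ₄}.
Eliminating the other unknown: ω₄ = r₂ω₂ sin(θ₂−θ₃) / [r₄ sin(θ₄−θ₃)].
Numerator sine = +0.99792; denominator sine = +0.88130.
Result = 0.1017·25.91·(+0.99792) / (0.3159·(+0.88130)) = +9.4451 rad/s; magnitude 9.4451 rad/s.

9.45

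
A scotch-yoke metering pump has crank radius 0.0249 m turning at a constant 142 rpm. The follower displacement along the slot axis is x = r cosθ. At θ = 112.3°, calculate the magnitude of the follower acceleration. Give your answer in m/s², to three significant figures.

2.09

ω = 14.87 rad/s (from 142 rpm).
x = r cosθ ⇒ ẍ = −rω² cosθ (ω constant).
|a| = rω²|cosθ| = 0.0249·(14.87)²·|cos 112.3°| = 2.0893 m/s².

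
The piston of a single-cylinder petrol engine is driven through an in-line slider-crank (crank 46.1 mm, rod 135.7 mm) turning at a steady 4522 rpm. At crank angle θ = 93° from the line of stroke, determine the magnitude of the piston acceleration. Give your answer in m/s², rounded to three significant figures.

4250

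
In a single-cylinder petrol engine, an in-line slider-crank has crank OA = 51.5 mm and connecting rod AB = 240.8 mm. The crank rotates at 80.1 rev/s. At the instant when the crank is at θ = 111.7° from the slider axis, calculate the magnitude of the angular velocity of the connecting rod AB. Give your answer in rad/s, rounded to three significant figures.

40.6

ω = 503.3 rad/s (converted from 80.1 rev/s).
The rod makes angle φ with the slider axis where L sinφ = r sinθ; differentiating, L cosφ·φ̇ = r ω cosθ.
L cosφ = √(L² − r² sin²θ) = 0.236 m.
|ω_rod| = r ω |cosθ| / √(L² − r² sin²θ) = 0.0515·503.3·0.36975/0.236 = 40.608 rad/s.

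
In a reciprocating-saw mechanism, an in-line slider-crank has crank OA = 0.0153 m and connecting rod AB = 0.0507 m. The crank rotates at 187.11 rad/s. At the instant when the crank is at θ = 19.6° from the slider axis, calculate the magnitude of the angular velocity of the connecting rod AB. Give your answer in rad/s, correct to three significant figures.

ω = 187.1 rad/s
The rod makes angle φ with the slider axis where L sinφ = r sinθ; differentiating, L cosφ·φ̇ = r ω cosθ.
L cosφ = √(L² − r² sin²θ) = 0.05044 m.
|ω_rod| = r ω |cosθ| / √(L² − r² sin²θ) = 0.0153·187.1·0.94206/0.05044 = 53.468 rad/s.

53.5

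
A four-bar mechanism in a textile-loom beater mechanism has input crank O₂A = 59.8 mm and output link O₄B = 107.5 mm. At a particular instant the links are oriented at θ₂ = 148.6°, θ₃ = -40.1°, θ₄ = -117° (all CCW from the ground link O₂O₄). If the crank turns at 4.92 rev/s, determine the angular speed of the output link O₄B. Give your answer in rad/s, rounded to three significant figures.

2.67

ω₂ = 30.91 rad/s (from 4.92 rev/s).
Differentiating the loop-closure r₂e^{iθ₂}+r₃e^{iθ₃}=r₁+r₄e^{iθ₄} gives r₂ω₂e^{iθ₂}+r₃ω₃e^{iθ₃}=r₄ω₄e^{iθ₄}.
Eliminating the other unknown: ω₄ = r₂ω₂ sin(θ₂−θ₃) / [r₄ sin(θ₄−θ₃)].
Numerator sine = -0.15126; denominator sine = -0.97398.
Result = 0.0598·30.91·(-0.15126) / (0.1075·(-0.97398)) = +2.6706 rad/s; magnitude 2.6706 rad/s.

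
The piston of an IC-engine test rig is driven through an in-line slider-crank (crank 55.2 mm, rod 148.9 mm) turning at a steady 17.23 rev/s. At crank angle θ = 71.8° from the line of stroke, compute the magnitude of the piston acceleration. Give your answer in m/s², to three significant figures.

ω = 2π·17.2 = 108.3 rad/s
x(θ) = r cosθ + √(L² − r² sin²θ); with ω constant, a = ω²·d²x/dθ².
d²x/dθ² = −r cosθ − r²(cos2θ)/√u − r⁴ sin²2θ/(4u^{3/2}),  u = L² − r² sin²θ = 0.0194214 m².
Substituting r = 0.0552 m, L = 0.1489 m, θ = 71.8°: d²x/dθ² = +5.5644e-05 m.
a = ω²·d²x/dθ² = (108.3)²·(+5.5644e-05) = +0.65215 m/s²;  |a| = 0.65215 m/s².

0.652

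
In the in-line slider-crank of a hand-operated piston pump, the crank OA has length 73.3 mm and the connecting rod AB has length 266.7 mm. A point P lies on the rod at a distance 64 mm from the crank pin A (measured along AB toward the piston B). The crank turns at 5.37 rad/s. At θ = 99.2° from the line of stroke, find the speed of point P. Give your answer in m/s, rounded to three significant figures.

0.387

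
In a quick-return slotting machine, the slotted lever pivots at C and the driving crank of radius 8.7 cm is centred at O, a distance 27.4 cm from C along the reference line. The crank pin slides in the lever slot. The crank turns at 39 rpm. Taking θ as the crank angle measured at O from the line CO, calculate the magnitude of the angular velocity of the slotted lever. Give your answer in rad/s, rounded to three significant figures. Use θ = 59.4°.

0.753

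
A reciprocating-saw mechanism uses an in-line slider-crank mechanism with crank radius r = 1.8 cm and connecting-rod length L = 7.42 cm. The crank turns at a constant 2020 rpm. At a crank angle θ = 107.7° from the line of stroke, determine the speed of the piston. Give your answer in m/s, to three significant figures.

ω = 2π·2020/60 = 211.5 rad/s
For an in-line slider-crank, x = r cosθ + √(L² − r² sin²θ), so v = −rω sinθ·[1 + r cosθ/√(L² − r² sin²θ)].
With r = 0.018 m, L = 0.0742 m, θ = 107.7°: √(L² − r² sin²θ) = 0.072191 m.
v = −0.018·211.5·0.95266·[1 + 0.018·-0.30403/0.072191] = -3.3524 m/s.
|v| = 3.3524 m/s.

3.35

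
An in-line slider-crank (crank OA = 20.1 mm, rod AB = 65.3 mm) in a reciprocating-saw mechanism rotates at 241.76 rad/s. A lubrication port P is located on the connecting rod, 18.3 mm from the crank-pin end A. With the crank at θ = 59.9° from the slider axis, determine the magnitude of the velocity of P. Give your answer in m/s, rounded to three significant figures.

ω = 241.8 rad/s.  Crank-pin speed |V_A| = rω = 4.8594 m/s, perpendicular to OA.
Rod angle: sinφ = −(r/L) sinθ ⇒ φ = -15.444°; ω_rod = −rω cosθ/√(L²−r²sin²θ) = -38.719 rad/s.
V_P = V_A + ω_rod × AP, with AP = 0.0183 m along the rod.
Components: V_Px = −rω sinθ − a·ω_rod·sinφ = -4.3928 m/s;  V_Py = rω cosθ + a·ω_rod·cosφ = +1.7541 m/s.
|V_P| = √(V_Px² + V_Py²) = 4.73 m/s.

4.73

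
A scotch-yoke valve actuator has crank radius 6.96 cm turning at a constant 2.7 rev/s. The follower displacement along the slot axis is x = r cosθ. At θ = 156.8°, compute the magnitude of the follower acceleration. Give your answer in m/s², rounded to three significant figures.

ω = 16.96 rad/s (from 2.7 rev/s).
x = r cosθ ⇒ ẍ = −rω² cosθ (ω constant).
|a| = rω²|cosθ| = 0.0696·(16.96)²·|cos 156.8°| = 18.411 m/s².

18.4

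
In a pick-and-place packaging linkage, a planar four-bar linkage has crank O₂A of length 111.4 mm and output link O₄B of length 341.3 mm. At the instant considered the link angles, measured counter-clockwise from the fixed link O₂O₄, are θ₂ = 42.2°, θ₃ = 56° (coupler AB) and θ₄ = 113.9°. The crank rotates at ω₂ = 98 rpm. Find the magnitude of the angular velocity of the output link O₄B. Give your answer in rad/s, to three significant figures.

ω₂ = 10.26 rad/s (from 98 rpm).
Differentiating the loop-closure r₂e^{iθ₂}+r₃e^{iθ₃}=r₁+r₄e^{iθ₄} gives r₂ω₂e^{iθ₂}+r₃ω₃e^{iθ₃}=r₄ω₄e^{iθ₄}.
Eliminating the other unknown: ω₄ = r₂ω₂ sin(θ₂−θ₃) / [r₄ sin(θ₄−θ₃)].
Numerator sine = -0.23853; denominator sine = +0.84712.
Result = 0.1114·10.26·(-0.23853) / (0.3413·(+0.84712)) = -0.94321 rad/s; magnitude 0.94321 rad/s.

0.943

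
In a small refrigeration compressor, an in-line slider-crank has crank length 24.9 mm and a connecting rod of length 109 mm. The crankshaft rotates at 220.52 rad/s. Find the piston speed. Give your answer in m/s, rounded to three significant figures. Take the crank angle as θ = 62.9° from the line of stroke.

5.41

ω = 220.5 rad/s
For an in-line slider-crank, x = r cosθ + √(L² − r² sin²θ), so v = −rω sinθ·[1 + r cosθ/√(L² − r² sin²θ)].
With r = 0.0249 m, L = 0.109 m, θ = 62.9°: √(L² − r² sin²θ) = 0.10672 m.
v = −0.0249·220.5·0.89021·[1 + 0.0249·0.45554/0.10672] = -5.4076 m/s.
|v| = 5.4076 m/s.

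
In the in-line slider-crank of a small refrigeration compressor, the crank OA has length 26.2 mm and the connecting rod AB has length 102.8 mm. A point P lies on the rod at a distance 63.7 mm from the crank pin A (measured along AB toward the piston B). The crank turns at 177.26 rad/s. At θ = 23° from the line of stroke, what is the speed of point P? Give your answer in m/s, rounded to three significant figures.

2.64

ω = 177.3 rad/s.  Crank-pin speed |V_A| = rω = 4.6442 m/s, perpendicular to OA.
Rod angle: sinφ = −(r/L) sinθ ⇒ φ = -5.715°; ω_rod = −rω cosθ/√(L²−r²sin²θ) = -41.794 rad/s.
V_P = V_A + ω_rod × AP, with AP = 0.0637 m along the rod.
Components: V_Px = −rω sinθ − a·ω_rod·sinφ = -2.0798 m/s;  V_Py = rω cosθ + a·ω_rod·cosφ = +1.626 m/s.
|V_P| = √(V_Px² + V_Py²) = 2.6399 m/s.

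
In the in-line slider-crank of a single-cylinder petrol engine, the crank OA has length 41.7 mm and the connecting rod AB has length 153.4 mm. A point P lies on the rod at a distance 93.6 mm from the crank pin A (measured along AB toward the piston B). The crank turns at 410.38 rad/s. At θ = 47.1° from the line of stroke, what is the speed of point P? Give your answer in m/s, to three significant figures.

ω = 410.4 rad/s.  Crank-pin speed |V_A| = rω = 17.113 m/s, perpendicular to OA.
Rod angle: sinφ = −(r/L) sinθ ⇒ φ = -11.486°; ω_rod = −rω cosθ/√(L²−r²sin²θ) = -77.491 rad/s.
V_P = V_A + ω_rod × AP, with AP = 0.0936 m along the rod.
Components: V_Px = −rω sinθ − a·ω_rod·sinφ = -13.98 m/s;  V_Py = rω cosθ + a·ω_rod·cosφ = +4.5412 m/s.
|V_P| = √(V_Px² + V_Py²) = 14.699 m/s.

14.7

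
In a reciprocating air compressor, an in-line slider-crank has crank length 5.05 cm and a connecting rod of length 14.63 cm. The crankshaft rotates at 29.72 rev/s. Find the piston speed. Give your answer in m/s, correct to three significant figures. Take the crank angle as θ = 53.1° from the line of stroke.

9.17

ω = 2π·29.7 = 186.7 rad/s
For an in-line slider-crank, x = r cosθ + √(L² − r² sin²θ), so v = −rω sinθ·[1 + r cosθ/√(L² − r² sin²θ)].
With r = 0.0505 m, L = 0.1463 m, θ = 53.1°: √(L² − r² sin²θ) = 0.14062 m.
v = −0.0505·186.7·0.79968·[1 + 0.0505·0.60042/0.14062] = -9.1673 m/s.
|v| = 9.1673 m/s.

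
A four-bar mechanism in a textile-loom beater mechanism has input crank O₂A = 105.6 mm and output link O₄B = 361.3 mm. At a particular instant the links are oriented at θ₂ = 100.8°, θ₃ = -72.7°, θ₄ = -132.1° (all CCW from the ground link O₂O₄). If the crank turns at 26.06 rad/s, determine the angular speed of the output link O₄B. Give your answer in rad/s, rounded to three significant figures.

1.00

ω₂ = 26.06 rad/s
Differentiating the loop-closure r₂e^{iθ₂}+r₃e^{iθ₃}=r₁+r₄e^{iθ₄} gives r₂ω₂e^{iθ₂}+r₃ω₃e^{iθ₃}=r₄ω₄e^{iθ₄}.
Eliminating the other unknown: ω₄ = r₂ω₂ sin(θ₂−θ₃) / [r₄ sin(θ₄−θ₃)].
Numerator sine = +0.11320; denominator sine = -0.86074.
Result = 0.1056·26.06·(+0.11320) / (0.3613·(-0.86074)) = -1.0017 rad/s; magnitude 1.0017 rad/s.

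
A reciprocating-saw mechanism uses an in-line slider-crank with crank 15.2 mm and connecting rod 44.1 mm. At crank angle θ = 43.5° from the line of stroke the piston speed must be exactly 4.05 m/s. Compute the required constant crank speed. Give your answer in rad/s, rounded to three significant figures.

308

For an in-line slider-crank, |v_piston| = rω|sinθ|·[1 + r cosθ/√(L² − r² sin²θ)].
With r = 0.0152 m, L = 0.0441 m, θ = 43.5°: the bracketed kinematic factor |dx/dθ| = 0.013156 m.
ω = v/|dx/dθ| = 4.05/0.013156 = 307.85 rad/s.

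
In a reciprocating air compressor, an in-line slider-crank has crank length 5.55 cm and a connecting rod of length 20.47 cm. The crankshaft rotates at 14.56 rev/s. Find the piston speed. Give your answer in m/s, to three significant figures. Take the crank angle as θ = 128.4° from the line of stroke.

ω = 2π·14.6 = 91.48 rad/s
For an in-line slider-crank, x = r cosθ + √(L² − r² sin²θ), so v = −rω sinθ·[1 + r cosθ/√(L² − r² sin²θ)].
With r = 0.0555 m, L = 0.2047 m, θ = 128.4°: √(L² − r² sin²θ) = 0.20003 m.
v = −0.0555·91.48·0.78369·[1 + 0.0555·-0.62115/0.20003] = -3.2933 m/s.
|v| = 3.2933 m/s.

3.29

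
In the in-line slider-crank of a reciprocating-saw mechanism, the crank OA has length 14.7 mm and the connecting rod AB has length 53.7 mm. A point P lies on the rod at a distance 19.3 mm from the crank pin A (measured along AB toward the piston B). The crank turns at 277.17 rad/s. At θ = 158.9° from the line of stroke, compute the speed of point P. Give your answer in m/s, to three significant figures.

2.78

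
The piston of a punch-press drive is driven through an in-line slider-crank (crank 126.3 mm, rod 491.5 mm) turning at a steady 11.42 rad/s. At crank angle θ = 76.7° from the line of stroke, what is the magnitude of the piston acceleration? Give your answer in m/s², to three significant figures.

0.104

ω = 11.42 rad/s
x(θ) = r cosθ + √(L² − r² sin²θ); with ω constant, a = ω²·d²x/dθ².
d²x/dθ² = −r cosθ − r²(cos2θ)/√u − r⁴ sin²2θ/(4u^{3/2}),  u = L² − r² sin²θ = 0.226465 m².
Substituting r = 0.1263 m, L = 0.4915 m, θ = 76.7°: d²x/dθ² = +0.00079859 m.
a = ω²·d²x/dθ² = (11.42)²·(+0.00079859) = +0.10415 m/s²;  |a| = 0.10415 m/s².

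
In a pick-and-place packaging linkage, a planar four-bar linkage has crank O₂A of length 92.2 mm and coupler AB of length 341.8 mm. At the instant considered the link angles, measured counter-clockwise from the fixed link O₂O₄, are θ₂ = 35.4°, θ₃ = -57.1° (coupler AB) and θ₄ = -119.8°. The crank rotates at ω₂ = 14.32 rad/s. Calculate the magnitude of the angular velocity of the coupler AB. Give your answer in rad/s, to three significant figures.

1.82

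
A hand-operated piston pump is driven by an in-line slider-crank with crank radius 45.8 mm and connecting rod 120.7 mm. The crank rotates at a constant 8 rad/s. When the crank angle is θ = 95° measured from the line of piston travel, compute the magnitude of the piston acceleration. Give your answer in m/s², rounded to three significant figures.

ω = 8 rad/s
x(θ) = r cosθ + √(L² − r² sin²θ); with ω constant, a = ω²·d²x/dθ².
d²x/dθ² = −r cosθ − r²(cos2θ)/√u − r⁴ sin²2θ/(4u^{3/2}),  u = L² − r² sin²θ = 0.0124868 m².
Substituting r = 0.0458 m, L = 0.1207 m, θ = 95°: d²x/dθ² = +0.022455 m.
a = ω²·d²x/dθ² = (8)²·(+0.022455) = +1.4371 m/s²;  |a| = 1.4371 m/s².

1.44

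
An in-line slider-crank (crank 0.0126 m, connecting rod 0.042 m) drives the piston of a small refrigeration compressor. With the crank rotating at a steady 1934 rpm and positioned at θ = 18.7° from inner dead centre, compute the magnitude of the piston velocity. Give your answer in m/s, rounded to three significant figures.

1.05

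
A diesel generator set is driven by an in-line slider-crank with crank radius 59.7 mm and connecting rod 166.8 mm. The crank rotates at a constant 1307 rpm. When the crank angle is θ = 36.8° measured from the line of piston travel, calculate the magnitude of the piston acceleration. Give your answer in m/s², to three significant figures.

1020

ω = 2π·1307/60 = 136.9 rad/s
x(θ) = r cosθ + √(L² − r² sin²θ); with ω constant, a = ω²·d²x/dθ².
d²x/dθ² = −r cosθ − r²(cos2θ)/√u − r⁴ sin²2θ/(4u^{3/2}),  u = L² − r² sin²θ = 0.0265433 m².
Substituting r = 0.0597 m, L = 0.1668 m, θ = 36.8°: d²x/dθ² = -0.054656 m.
a = ω²·d²x/dθ² = (136.9)²·(-0.054656) = -1023.9 m/s²;  |a| = 1023.9 m/s².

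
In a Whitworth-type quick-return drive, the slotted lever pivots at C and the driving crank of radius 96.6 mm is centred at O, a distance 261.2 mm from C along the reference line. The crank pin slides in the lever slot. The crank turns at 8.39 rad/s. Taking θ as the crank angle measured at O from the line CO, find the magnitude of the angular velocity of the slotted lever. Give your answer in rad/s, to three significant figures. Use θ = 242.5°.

ω = 8.39 rad/s
Crank pin A relative to C: A = (d + r cosθ, r sinθ); lever angle φ = atan2(r sinθ, d + r cosθ).
Differentiating tanφ: φ̇ = rω(d cosθ + r)/(d² + r² + 2dr cosθ).
d² + r² + 2dr cosθ = |CA|² = 0.0542554 m²;  d cosθ + r = -0.024009 m.
|ω_lever| = |0.0966·8.39·-0.024009| / 0.0542554 = 0.35865 rad/s.

0.359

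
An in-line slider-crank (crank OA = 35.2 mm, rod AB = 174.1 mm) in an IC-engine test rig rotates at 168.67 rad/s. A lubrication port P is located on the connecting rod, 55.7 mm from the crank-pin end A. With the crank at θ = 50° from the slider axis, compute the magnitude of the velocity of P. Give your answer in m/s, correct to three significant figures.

5.40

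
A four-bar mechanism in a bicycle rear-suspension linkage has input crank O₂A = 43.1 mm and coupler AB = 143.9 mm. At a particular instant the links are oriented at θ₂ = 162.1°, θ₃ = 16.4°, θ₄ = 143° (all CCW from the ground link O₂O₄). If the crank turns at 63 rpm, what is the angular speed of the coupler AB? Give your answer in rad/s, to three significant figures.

ω₂ = 6.597 rad/s (from 63 rpm).
Differentiating the loop-closure r₂e^{iθ₂}+r₃e^{iθ₃}=r₁+r₄e^{iθ₄} gives r₂ω₂e^{iθ₂}+r₃ω₃e^{iθ₃}=r₄ω₄e^{iθ₄}.
Eliminating the other unknown: ω₃ = r₂ω₂ sin(θ₄−θ₂) / [r₃ sin(θ₃−θ₄)].
Numerator sine = -0.32722; denominator sine = -0.80282.
Result = 0.0431·6.597·(-0.32722) / (0.1439·(-0.80282)) = +0.80539 rad/s; magnitude 0.80539 rad/s.

0.805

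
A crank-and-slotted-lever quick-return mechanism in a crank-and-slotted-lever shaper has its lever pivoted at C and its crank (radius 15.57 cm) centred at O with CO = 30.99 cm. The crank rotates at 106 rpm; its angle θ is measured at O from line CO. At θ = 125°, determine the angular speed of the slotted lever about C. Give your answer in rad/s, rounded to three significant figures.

0.587

ω = 11.1 rad/s (from 106 rpm).
Crank pin A relative to C: A = (d + r cosθ, r sinθ); lever angle φ = atan2(r sinθ, d + r cosθ).
Differentiating tanφ: φ̇ = rω(d cosθ + r)/(d² + r² + 2dr cosθ).
d² + r² + 2dr cosθ = |CA|² = 0.0649287 m²;  d cosθ + r = -0.022051 m.
|ω_lever| = |0.1557·11.1·-0.022051| / 0.0649287 = 0.58698 rad/s.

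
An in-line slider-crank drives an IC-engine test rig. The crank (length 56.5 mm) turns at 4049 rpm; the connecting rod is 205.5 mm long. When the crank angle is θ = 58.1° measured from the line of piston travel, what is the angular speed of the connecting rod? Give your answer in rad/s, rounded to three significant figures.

63.4

ω = 424 rad/s (converted from 4049 rpm).
The rod makes angle φ with the slider axis where L sinφ = r sinθ; differentiating, L cosφ·φ̇ = r ω cosθ.
L cosφ = √(L² − r² sin²θ) = 0.19982 m.
|ω_rod| = r ω |cosθ| / √(L² − r² sin²θ) = 0.0565·424·0.52844/0.19982 = 63.354 rad/s.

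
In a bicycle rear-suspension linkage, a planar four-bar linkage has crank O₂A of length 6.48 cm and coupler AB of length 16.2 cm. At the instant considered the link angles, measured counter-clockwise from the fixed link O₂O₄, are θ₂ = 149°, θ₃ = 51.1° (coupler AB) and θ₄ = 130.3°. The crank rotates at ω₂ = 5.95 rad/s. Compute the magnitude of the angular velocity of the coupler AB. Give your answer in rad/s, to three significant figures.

0.777

ω₂ = 5.95 rad/s
Differentiating the loop-closure r₂e^{iθ₂}+r₃e^{iθ₃}=r₁+r₄e^{iθ₄} gives r₂ω₂e^{iθ₂}+r₃ω₃e^{iθ₃}=r₄ω₄e^{iθ₄}.
Eliminating the other unknown: ω₃ = r₂ω₂ sin(θ₄−θ₂) / [r₃ sin(θ₃−θ₄)].
Numerator sine = -0.32061; denominator sine = -0.98229.
Result = 0.0648·5.95·(-0.32061) / (0.162·(-0.98229)) = +0.77682 rad/s; magnitude 0.77682 rad/s.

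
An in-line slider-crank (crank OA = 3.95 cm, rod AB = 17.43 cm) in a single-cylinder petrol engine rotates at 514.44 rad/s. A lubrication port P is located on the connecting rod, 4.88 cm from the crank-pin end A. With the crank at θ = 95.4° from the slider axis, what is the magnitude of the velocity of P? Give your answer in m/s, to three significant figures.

ω = 514.4 rad/s.  Crank-pin speed |V_A| = rω = 20.32 m/s, perpendicular to OA.
Rod angle: sinφ = −(r/L) sinθ ⇒ φ = -13.039°; ω_rod = −rω cosθ/√(L²−r²sin²θ) = +11.262 rad/s.
V_P = V_A + ω_rod × AP, with AP = 0.0488 m along the rod.
Components: V_Px = −rω sinθ − a·ω_rod·sinφ = -20.106 m/s;  V_Py = rω cosθ + a·ω_rod·cosφ = -1.3769 m/s.
|V_P| = √(V_Px² + V_Py²) = 20.153 m/s.

20.2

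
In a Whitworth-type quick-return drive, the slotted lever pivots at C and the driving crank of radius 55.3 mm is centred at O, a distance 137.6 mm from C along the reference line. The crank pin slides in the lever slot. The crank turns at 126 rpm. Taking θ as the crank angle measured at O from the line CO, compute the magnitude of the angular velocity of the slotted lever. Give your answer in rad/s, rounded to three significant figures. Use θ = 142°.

ω = 13.19 rad/s (from 126 rpm).
Crank pin A relative to C: A = (d + r cosθ, r sinθ); lever angle φ = atan2(r sinθ, d + r cosθ).
Differentiating tanφ: φ̇ = rω(d cosθ + r)/(d² + r² + 2dr cosθ).
d² + r² + 2dr cosθ = |CA|² = 0.00999946 m²;  d cosθ + r = -0.05313 m.
|ω_lever| = |0.0553·13.19·-0.05313| / 0.00999946 = 3.8769 rad/s.

3.88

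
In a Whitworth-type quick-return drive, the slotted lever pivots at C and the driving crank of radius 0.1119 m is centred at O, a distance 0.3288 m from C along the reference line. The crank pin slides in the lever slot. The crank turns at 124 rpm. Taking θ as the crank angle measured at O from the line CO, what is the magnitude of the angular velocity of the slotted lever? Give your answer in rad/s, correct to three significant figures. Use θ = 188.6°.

6.47

ω = 12.99 rad/s (from 124 rpm).
Crank pin A relative to C: A = (d + r cosθ, r sinθ); lever angle φ = atan2(r sinθ, d + r cosθ).
Differentiating tanφ: φ̇ = rω(d cosθ + r)/(d² + r² + 2dr cosθ).
d² + r² + 2dr cosθ = |CA|² = 0.047873 m²;  d cosθ + r = -0.2132 m.
|ω_lever| = |0.1119·12.99·-0.2132| / 0.047873 = 6.4712 rad/s.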